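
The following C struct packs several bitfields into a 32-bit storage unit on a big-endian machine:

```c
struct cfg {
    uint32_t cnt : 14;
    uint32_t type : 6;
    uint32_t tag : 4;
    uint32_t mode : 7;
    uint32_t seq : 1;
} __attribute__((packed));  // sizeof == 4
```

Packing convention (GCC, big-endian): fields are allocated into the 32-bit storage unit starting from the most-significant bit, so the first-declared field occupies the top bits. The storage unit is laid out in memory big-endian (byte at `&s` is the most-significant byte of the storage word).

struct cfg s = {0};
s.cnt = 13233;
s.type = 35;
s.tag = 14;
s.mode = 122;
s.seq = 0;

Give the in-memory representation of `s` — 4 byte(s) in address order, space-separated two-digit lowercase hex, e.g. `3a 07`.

ce c6 3e f4

[18+:14] cnt=13233 & 0x3fff = 0x33b1; word=0xcec40000
[12+:6] type=35 & 0x3f = 0x23; word=0xcec63000
[8+:4] tag=14 & 0xf = 0xe; word=0xcec63e00
[1+:7] mode=122 & 0x7f = 0x7a; word=0xcec63ef4
[0+:1] seq=0 & 0x1 = 0x0; word=0xcec63ef4
word = 0xcec63ef4 → big-endian bytes:
  [0]=0xce  [1]=0xc6  [2]=0x3e  [3]=0xf4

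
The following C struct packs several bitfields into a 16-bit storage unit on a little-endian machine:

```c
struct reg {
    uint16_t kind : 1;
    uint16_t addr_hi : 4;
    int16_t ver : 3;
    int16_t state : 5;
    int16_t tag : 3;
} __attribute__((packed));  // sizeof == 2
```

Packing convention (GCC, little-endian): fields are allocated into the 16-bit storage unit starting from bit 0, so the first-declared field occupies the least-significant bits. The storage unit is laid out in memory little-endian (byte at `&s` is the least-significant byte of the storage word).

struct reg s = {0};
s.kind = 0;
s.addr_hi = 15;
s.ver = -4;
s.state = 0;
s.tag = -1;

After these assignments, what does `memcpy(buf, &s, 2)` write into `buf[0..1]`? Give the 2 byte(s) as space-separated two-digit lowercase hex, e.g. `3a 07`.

9e e0

kind:1 = 0 → 0x0 << 0 → word 0x0000
addr_hi:4 = 15 → 0xf << 1 → word 0x001e
ver:3 = -4 → 0x4 << 5 → word 0x009e
state:5 = 0 → 0x0 << 8 → word 0x009e
tag:3 = -1 → 0x7 << 13 → word 0xe09e
word = 0xe09e → little-endian bytes:
  [0]=0x9e  [1]=0xe0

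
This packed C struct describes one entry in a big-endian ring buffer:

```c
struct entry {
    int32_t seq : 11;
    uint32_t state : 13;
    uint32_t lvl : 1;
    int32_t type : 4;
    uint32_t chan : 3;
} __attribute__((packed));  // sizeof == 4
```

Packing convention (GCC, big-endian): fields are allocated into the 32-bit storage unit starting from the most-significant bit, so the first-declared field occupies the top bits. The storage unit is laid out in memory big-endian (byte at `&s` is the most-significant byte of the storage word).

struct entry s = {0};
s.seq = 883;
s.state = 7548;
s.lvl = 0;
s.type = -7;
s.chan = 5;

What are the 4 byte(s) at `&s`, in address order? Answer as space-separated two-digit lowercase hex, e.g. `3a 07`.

6e 7d 7c 4d

seq:11 = 883 → 0x373 << 21 → word 0x6e600000
state:13 = 7548 → 0x1d7c << 8 → word 0x6e7d7c00
lvl:1 = 0 → 0x0 << 7 → word 0x6e7d7c00
type:4 = -7 → 0x9 << 3 → word 0x6e7d7c48
chan:3 = 5 → 0x5 << 0 → word 0x6e7d7c4d
word = 0x6e7d7c4d → big-endian bytes:
  [0]=0x6e  [1]=0x7d  [2]=0x7c  [3]=0x4d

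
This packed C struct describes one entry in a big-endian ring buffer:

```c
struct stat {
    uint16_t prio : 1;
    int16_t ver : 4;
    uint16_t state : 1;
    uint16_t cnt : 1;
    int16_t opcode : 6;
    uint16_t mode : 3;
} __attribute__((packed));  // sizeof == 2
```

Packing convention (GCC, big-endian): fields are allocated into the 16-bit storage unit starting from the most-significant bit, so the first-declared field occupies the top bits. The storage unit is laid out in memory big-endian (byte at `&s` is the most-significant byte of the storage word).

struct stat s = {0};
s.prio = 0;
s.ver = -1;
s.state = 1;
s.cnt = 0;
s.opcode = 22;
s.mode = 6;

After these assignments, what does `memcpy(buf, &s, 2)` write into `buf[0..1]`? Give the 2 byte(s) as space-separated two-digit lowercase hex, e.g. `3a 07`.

7c b6

[15+:1] prio=0 & 0x1 = 0x0; word=0x0000
[11+:4] ver=-1 & 0xf = 0xf; word=0x7800
[10+:1] state=1 & 0x1 = 0x1; word=0x7c00
[9+:1] cnt=0 & 0x1 = 0x0; word=0x7c00
[3+:6] opcode=22 & 0x3f = 0x16; word=0x7cb0
[0+:3] mode=6 & 0x7 = 0x6; word=0x7cb6
word = 0x7cb6 → big-endian bytes:
  [0]=0x7c  [1]=0xb6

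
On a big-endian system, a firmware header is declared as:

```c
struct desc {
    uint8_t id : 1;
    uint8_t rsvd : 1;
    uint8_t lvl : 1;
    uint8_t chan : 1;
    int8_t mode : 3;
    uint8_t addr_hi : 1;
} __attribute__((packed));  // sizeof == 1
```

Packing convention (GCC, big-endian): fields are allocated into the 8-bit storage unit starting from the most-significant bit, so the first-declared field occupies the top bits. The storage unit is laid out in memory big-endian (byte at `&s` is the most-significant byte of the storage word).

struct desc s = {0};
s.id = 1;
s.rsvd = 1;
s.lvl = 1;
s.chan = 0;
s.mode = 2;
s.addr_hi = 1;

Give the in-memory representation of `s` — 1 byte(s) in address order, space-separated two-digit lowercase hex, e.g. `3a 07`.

e5

[7+:1] id=1 & 0x1 = 0x1; word=0x80
[6+:1] rsvd=1 & 0x1 = 0x1; word=0xc0
[5+:1] lvl=1 & 0x1 = 0x1; word=0xe0
[4+:1] chan=0 & 0x1 = 0x0; word=0xe0
[1+:3] mode=2 & 0x7 = 0x2; word=0xe4
[0+:1] addr_hi=1 & 0x1 = 0x1; word=0xe5
word = 0xe5 → big-endian bytes:
  [0]=0xe5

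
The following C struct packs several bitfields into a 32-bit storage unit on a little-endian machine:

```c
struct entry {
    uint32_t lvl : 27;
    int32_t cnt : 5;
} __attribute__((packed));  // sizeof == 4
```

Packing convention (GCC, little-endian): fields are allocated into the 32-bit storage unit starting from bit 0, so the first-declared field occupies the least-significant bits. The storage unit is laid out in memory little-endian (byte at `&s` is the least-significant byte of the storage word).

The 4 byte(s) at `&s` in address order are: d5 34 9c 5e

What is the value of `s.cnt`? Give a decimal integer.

[0]=0xd5 [1]=0x34 [2]=0x9c [3]=0x5e (little-endian) → word 0x5e9c34d5
lvl:27 @ bit 0 → (0x5e9c34d5>>0)&0x7ffffff = 0x69c34d5
cnt:5 @ bit 27 → (0x5e9c34d5>>27)&0x1f = 0xb  ←
cnt signed 5b, MSB=0: value = 11

11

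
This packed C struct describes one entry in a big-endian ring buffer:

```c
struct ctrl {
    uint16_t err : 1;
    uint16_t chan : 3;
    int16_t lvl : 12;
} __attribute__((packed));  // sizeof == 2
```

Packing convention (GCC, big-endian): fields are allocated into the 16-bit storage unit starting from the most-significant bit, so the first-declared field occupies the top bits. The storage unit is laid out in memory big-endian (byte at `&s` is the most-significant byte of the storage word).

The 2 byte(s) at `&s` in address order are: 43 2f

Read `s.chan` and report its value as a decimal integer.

4

[0]=0x43 [1]=0x2f (big-endian) → word 0x432f
err [15+:1] = (word>>15) & 0x1 = 0
chan [12+:3] = (word>>12) & 0x7 = 4  ←
lvl [0+:12] = (word>>0) & 0xfff = 815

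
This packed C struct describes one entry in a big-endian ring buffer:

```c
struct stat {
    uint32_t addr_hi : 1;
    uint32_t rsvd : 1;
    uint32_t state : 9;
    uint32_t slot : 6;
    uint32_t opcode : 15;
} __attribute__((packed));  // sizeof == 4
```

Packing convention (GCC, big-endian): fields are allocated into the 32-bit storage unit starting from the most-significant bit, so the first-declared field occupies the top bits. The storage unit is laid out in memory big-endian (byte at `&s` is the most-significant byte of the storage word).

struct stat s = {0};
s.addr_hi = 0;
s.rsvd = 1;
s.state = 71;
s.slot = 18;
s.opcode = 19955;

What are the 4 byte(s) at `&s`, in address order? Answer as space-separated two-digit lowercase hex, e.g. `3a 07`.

48 e9 4d f3

[31+:1] addr_hi=0 & 0x1 = 0x0; word=0x00000000
[30+:1] rsvd=1 & 0x1 = 0x1; word=0x40000000
[21+:9] state=71 & 0x1ff = 0x47; word=0x48e00000
[15+:6] slot=18 & 0x3f = 0x12; word=0x48e90000
[0+:15] opcode=19955 & 0x7fff = 0x4df3; word=0x48e94df3
word = 0x48e94df3 → big-endian bytes:
  [0]=0x48  [1]=0xe9  [2]=0x4d  [3]=0xf3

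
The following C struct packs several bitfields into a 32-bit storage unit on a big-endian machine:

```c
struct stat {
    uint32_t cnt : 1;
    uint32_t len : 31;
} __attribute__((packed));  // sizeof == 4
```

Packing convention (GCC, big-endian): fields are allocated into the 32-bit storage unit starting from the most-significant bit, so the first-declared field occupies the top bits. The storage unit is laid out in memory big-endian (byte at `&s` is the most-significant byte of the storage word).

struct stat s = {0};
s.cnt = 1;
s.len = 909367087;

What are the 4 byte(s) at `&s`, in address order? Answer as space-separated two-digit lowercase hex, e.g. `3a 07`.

b6 33 d7 2f

cnt:1 = 1 → 0x1 << 31 → word 0x80000000
len:31 = 909367087 → 0x3633d72f << 0 → word 0xb633d72f
word = 0xb633d72f → big-endian bytes:
  [0]=0xb6  [1]=0x33  [2]=0xd7  [3]=0x2f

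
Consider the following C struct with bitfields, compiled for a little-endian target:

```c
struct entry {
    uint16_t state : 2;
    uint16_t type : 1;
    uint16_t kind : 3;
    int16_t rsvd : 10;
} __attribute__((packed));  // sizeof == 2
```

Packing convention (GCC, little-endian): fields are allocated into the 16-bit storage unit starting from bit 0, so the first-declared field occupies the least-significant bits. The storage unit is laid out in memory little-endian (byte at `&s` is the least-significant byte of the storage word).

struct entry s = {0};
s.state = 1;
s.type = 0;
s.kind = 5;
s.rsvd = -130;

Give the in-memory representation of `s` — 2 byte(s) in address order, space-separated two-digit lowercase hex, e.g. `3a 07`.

a9 df

state (2b) val=1 bits=0x1 at bit 0: 0x0001
type (1b) val=0 bits=0x0 at bit 2: 0x0001
kind (3b) val=5 bits=0x5 at bit 3: 0x0029
rsvd (10b) val=-130 bits=0x37e at bit 6: 0xdfa9
word = 0xdfa9 → little-endian bytes:
  [0]=0xa9  [1]=0xdf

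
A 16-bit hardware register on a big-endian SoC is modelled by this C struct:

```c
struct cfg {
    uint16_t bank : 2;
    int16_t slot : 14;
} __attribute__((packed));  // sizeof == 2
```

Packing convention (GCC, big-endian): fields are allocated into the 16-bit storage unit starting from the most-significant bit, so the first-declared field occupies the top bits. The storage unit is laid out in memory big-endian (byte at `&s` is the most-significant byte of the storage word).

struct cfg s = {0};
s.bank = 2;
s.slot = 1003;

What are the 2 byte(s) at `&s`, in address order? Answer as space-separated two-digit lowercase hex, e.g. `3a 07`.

bank (2b) val=2 bits=0x2 at bit 14: 0x8000
slot (14b) val=1003 bits=0x3eb at bit 0: 0x83eb
word = 0x83eb → big-endian bytes:
  [0]=0x83  [1]=0xeb

83 eb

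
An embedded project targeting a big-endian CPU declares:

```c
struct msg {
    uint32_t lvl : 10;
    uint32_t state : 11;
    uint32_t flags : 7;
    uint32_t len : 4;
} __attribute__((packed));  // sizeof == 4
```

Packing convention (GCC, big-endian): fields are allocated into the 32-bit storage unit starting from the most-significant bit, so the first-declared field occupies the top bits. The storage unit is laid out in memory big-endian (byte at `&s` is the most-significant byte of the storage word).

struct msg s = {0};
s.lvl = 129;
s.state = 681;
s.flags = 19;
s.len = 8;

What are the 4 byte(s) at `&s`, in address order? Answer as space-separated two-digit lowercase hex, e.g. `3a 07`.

20 55 49 38

lvl:10 = 129 → 0x81 << 22 → word 0x20400000
state:11 = 681 → 0x2a9 << 11 → word 0x20554800
flags:7 = 19 → 0x13 << 4 → word 0x20554930
len:4 = 8 → 0x8 << 0 → word 0x20554938
word = 0x20554938 → big-endian bytes:
  [0]=0x20  [1]=0x55  [2]=0x49  [3]=0x38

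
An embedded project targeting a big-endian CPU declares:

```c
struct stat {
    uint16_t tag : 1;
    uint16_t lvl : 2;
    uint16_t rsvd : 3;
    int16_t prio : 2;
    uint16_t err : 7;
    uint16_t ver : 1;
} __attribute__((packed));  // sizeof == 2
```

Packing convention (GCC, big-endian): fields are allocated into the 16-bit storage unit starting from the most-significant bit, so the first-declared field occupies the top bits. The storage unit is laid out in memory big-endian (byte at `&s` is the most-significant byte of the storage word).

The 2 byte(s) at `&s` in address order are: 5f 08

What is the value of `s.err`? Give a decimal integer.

4

[0]=0x5f [1]=0x08 (big-endian) → word 0x5f08
tag [15+:1] = (word>>15) & 0x1 = 0
lvl [13+:2] = (word>>13) & 0x3 = 2
rsvd [10+:3] = (word>>10) & 0x7 = 7
prio [8+:2] = (word>>8) & 0x3 = 3
err [1+:7] = (word>>1) & 0x7f = 4  ←
ver [0+:1] = (word>>0) & 0x1 = 0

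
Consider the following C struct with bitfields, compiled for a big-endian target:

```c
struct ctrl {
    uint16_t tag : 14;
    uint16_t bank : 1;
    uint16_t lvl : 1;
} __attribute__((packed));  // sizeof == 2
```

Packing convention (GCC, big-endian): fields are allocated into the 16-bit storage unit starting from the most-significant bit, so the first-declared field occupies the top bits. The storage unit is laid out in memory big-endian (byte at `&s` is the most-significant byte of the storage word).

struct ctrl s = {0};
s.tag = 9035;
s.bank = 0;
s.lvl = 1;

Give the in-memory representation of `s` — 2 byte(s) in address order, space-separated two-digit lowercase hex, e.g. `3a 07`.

8d 2d

tag (14b) val=9035 bits=0x234b at bit 2: 0x8d2c
bank (1b) val=0 bits=0x0 at bit 1: 0x8d2c
lvl (1b) val=1 bits=0x1 at bit 0: 0x8d2d
word = 0x8d2d → big-endian bytes:
  [0]=0x8d  [1]=0x2d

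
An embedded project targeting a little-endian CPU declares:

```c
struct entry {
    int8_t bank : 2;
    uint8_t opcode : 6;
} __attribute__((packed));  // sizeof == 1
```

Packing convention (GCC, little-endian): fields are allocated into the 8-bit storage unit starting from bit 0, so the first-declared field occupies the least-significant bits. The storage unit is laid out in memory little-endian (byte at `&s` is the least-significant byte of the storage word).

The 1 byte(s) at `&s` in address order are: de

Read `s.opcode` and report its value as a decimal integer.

[0]=0xde (little-endian) → word 0xde
bank [0+:2] = (word>>0) & 0x3 = 2
opcode [2+:6] = (word>>2) & 0x3f = 55  ←

55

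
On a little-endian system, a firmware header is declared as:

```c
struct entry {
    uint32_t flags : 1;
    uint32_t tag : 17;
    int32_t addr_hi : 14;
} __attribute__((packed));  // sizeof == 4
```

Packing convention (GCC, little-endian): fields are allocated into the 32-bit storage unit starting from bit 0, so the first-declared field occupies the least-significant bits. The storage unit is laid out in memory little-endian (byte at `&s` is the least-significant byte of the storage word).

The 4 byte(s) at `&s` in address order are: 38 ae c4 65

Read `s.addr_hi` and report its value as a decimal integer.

6513

[0]=0x38 [1]=0xae [2]=0xc4 [3]=0x65 (little-endian) → word 0x65c4ae38
flags:1 @ bit 0 → (0x65c4ae38>>0)&0x1 = 0x0
tag:17 @ bit 1 → (0x65c4ae38>>1)&0x1ffff = 0x571c
addr_hi:14 @ bit 18 → (0x65c4ae38>>18)&0x3fff = 0x1971  ←
addr_hi signed 14b, MSB=0: value = 6513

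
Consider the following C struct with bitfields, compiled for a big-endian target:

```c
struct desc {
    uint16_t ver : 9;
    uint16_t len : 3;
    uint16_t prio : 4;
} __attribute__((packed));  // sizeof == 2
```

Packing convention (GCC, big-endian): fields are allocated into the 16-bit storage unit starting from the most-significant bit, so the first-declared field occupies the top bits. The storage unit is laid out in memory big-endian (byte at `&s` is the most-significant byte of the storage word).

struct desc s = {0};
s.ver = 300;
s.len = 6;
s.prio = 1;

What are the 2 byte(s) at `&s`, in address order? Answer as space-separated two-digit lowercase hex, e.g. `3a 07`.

ver:9 = 300 → 0x12c << 7 → word 0x9600
len:3 = 6 → 0x6 << 4 → word 0x9660
prio:4 = 1 → 0x1 << 0 → word 0x9661
word = 0x9661 → big-endian bytes:
  [0]=0x96  [1]=0x61

96 61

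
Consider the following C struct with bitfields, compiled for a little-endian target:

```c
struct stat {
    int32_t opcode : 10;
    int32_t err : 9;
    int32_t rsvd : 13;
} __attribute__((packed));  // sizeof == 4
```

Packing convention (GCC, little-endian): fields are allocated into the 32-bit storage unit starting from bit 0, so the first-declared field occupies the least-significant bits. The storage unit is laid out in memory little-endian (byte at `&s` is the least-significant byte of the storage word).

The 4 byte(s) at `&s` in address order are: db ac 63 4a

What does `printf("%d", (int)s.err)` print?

235

[0]=0xdb [1]=0xac [2]=0x63 [3]=0x4a (little-endian) → word 0x4a63acdb
opcode:10 @ bit 0 → (0x4a63acdb>>0)&0x3ff = 0xdb
err:9 @ bit 10 → (0x4a63acdb>>10)&0x1ff = 0xeb  ←
rsvd:13 @ bit 19 → (0x4a63acdb>>19)&0x1fff = 0x94c
err signed 9b, MSB=0: value = 235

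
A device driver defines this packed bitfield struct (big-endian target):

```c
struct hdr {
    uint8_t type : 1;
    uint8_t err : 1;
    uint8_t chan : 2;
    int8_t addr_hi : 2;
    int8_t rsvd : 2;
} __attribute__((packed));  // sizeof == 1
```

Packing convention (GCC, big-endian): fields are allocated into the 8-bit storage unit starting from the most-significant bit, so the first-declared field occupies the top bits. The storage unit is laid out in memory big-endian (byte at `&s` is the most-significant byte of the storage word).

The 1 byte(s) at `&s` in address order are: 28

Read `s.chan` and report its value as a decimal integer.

2

[0]=0x28 (big-endian) → word 0x28
type:1 @ bit 7 → (0x28>>7)&0x1 = 0x0
err:1 @ bit 6 → (0x28>>6)&0x1 = 0x0
chan:2 @ bit 4 → (0x28>>4)&0x3 = 0x2  ←
addr_hi:2 @ bit 2 → (0x28>>2)&0x3 = 0x2
rsvd:2 @ bit 0 → (0x28>>0)&0x3 = 0x0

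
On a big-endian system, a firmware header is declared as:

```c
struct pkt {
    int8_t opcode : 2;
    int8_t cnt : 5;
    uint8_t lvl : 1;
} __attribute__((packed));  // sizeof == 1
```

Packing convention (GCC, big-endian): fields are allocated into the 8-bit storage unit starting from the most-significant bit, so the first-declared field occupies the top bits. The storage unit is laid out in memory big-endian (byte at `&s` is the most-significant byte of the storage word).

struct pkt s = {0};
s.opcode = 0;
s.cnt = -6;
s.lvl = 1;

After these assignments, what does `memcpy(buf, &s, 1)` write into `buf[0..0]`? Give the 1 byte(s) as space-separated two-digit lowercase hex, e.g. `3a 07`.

35

[6+:2] opcode=0 & 0x3 = 0x0; word=0x00
[1+:5] cnt=-6 & 0x1f = 0x1a; word=0x34
[0+:1] lvl=1 & 0x1 = 0x1; word=0x35
word = 0x35 → big-endian bytes:
  [0]=0x35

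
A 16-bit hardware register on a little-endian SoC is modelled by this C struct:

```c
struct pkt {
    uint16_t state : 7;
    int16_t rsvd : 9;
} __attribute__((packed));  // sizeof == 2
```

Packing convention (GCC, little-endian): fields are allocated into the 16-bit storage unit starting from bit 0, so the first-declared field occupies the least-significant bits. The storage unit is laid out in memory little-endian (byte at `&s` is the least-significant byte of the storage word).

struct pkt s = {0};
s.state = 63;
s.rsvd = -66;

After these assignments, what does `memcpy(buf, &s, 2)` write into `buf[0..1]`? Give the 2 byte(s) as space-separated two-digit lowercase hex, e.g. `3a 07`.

[0+:7] state=63 & 0x7f = 0x3f; word=0x003f
[7+:9] rsvd=-66 & 0x1ff = 0x1be; word=0xdf3f
word = 0xdf3f → little-endian bytes:
  [0]=0x3f  [1]=0xdf

3f df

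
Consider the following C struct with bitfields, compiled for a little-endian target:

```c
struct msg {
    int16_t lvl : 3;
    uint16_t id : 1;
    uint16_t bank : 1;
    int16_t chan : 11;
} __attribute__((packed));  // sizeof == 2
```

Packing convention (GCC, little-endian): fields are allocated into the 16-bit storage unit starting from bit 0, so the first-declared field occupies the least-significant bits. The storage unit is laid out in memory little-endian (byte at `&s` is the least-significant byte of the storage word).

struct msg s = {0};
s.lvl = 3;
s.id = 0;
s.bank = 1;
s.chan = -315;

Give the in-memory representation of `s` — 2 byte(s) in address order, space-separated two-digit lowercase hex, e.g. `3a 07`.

[0+:3] lvl=3 & 0x7 = 0x3; word=0x0003
[3+:1] id=0 & 0x1 = 0x0; word=0x0003
[4+:1] bank=1 & 0x1 = 0x1; word=0x0013
[5+:11] chan=-315 & 0x7ff = 0x6c5; word=0xd8b3
word = 0xd8b3 → little-endian bytes:
  [0]=0xb3  [1]=0xd8

b3 d8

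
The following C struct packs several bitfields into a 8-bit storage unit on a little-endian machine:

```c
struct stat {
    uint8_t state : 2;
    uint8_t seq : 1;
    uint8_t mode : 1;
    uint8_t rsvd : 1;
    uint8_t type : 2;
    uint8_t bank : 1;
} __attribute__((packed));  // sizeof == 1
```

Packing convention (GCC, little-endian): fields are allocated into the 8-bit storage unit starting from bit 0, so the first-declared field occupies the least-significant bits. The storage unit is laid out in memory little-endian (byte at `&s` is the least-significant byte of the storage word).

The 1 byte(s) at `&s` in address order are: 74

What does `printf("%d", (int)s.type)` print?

3

[0]=0x74 (little-endian) → word 0x74
state [0+:2] = (word>>0) & 0x3 = 0
seq [2+:1] = (word>>2) & 0x1 = 1
mode [3+:1] = (word>>3) & 0x1 = 0
rsvd [4+:1] = (word>>4) & 0x1 = 1
type [5+:2] = (word>>5) & 0x3 = 3  ←
bank [7+:1] = (word>>7) & 0x1 = 0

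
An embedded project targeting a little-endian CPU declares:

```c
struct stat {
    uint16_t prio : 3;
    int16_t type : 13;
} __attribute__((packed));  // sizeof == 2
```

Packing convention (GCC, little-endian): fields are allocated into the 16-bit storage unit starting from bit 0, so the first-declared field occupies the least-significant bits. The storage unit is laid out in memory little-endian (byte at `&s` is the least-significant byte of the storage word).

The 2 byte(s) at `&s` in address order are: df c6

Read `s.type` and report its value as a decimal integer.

-1829

[0]=0xdf [1]=0xc6 (little-endian) → word 0xc6df
prio [0+:3] = (word>>0) & 0x7 = 7
type [3+:13] = (word>>3) & 0x1fff = 6363  ←
type signed 13b, MSB=1: 6363 - 8192 = -1829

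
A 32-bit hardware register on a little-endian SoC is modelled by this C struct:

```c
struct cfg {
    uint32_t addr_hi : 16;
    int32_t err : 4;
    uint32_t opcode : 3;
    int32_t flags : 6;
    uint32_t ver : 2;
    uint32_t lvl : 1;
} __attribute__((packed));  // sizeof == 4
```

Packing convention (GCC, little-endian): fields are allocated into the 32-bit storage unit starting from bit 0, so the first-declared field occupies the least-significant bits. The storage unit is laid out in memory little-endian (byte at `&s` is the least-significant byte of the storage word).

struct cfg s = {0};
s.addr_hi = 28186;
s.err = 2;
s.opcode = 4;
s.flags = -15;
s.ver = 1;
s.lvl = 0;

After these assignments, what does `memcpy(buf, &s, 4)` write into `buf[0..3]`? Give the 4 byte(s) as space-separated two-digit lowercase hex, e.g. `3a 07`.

1a 6e c2 38

[0+:16] addr_hi=28186 & 0xffff = 0x6e1a; word=0x00006e1a
[16+:4] err=2 & 0xf = 0x2; word=0x00026e1a
[20+:3] opcode=4 & 0x7 = 0x4; word=0x00426e1a
[23+:6] flags=-15 & 0x3f = 0x31; word=0x18c26e1a
[29+:2] ver=1 & 0x3 = 0x1; word=0x38c26e1a
[31+:1] lvl=0 & 0x1 = 0x0; word=0x38c26e1a
word = 0x38c26e1a → little-endian bytes:
  [0]=0x1a  [1]=0x6e  [2]=0xc2  [3]=0x38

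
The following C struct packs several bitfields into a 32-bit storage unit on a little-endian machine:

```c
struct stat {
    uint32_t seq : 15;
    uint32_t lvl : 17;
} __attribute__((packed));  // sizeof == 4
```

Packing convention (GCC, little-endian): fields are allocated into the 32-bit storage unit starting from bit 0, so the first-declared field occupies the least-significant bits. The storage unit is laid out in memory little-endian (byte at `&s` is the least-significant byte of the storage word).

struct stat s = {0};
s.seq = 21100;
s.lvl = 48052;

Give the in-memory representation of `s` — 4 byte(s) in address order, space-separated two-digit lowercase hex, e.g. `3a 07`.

seq:15 = 21100 → 0x526c << 0 → word 0x0000526c
lvl:17 = 48052 → 0xbbb4 << 15 → word 0x5dda526c
word = 0x5dda526c → little-endian bytes:
  [0]=0x6c  [1]=0x52  [2]=0xda  [3]=0x5d

6c 52 da 5d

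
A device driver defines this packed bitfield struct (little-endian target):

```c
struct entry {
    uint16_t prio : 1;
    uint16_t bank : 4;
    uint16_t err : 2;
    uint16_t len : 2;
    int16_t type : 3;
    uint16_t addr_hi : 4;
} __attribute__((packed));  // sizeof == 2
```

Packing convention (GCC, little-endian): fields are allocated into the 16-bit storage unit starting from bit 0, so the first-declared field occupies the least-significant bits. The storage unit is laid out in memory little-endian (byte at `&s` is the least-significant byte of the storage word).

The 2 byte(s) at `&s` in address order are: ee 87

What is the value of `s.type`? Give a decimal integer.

[0]=0xee [1]=0x87 (little-endian) → word 0x87ee
prio:1 @ bit 0 → (0x87ee>>0)&0x1 = 0x0
bank:4 @ bit 1 → (0x87ee>>1)&0xf = 0x7
err:2 @ bit 5 → (0x87ee>>5)&0x3 = 0x3
len:2 @ bit 7 → (0x87ee>>7)&0x3 = 0x3
type:3 @ bit 9 → (0x87ee>>9)&0x7 = 0x3  ←
addr_hi:4 @ bit 12 → (0x87ee>>12)&0xf = 0x8
type signed 3b, MSB=0: value = 3

3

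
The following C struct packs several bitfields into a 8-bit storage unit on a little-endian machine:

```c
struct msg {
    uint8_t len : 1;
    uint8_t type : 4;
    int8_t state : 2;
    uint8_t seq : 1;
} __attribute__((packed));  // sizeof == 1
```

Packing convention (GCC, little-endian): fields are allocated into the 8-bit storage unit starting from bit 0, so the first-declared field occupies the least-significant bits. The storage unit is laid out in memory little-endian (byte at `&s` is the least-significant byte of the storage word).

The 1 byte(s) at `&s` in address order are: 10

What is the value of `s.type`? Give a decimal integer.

8

[0]=0x10 (little-endian) → word 0x10
len [0+:1] = (word>>0) & 0x1 = 0
type [1+:4] = (word>>1) & 0xf = 8  ←
state [5+:2] = (word>>5) & 0x3 = 0
seq [7+:1] = (word>>7) & 0x1 = 0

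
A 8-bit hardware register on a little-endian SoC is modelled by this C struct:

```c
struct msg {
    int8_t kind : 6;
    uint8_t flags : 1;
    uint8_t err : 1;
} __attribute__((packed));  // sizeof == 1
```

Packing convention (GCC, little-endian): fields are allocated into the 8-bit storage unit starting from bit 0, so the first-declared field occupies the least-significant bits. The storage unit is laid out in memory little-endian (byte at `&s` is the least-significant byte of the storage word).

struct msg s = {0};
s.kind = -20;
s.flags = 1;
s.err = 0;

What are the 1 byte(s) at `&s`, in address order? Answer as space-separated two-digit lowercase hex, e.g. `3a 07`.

6c

kind:6 = -20 → 0x2c << 0 → word 0x2c
flags:1 = 1 → 0x1 << 6 → word 0x6c
err:1 = 0 → 0x0 << 7 → word 0x6c
word = 0x6c → little-endian bytes:
  [0]=0x6c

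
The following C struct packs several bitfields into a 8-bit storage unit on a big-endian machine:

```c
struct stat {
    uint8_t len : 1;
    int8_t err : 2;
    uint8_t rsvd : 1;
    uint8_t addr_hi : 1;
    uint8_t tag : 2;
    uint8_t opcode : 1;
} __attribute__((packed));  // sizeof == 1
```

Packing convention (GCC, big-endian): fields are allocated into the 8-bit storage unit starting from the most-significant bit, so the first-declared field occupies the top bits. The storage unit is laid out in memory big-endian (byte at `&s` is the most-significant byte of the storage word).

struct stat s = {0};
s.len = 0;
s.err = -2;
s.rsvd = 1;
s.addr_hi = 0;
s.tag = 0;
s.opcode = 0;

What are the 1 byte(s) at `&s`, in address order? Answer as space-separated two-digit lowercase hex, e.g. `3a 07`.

50

[7+:1] len=0 & 0x1 = 0x0; word=0x00
[5+:2] err=-2 & 0x3 = 0x2; word=0x40
[4+:1] rsvd=1 & 0x1 = 0x1; word=0x50
[3+:1] addr_hi=0 & 0x1 = 0x0; word=0x50
[1+:2] tag=0 & 0x3 = 0x0; word=0x50
[0+:1] opcode=0 & 0x1 = 0x0; word=0x50
word = 0x50 → big-endian bytes:
  [0]=0x50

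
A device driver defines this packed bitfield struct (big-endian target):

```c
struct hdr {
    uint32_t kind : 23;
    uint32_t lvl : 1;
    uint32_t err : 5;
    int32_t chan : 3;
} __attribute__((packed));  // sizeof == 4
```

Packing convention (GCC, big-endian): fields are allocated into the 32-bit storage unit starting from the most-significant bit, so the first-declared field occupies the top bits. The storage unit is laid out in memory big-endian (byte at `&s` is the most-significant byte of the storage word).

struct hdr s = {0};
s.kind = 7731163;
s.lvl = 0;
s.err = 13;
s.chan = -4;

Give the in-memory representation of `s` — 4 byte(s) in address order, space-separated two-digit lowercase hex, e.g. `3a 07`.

[9+:23] kind=7731163 & 0x7fffff = 0x75f7db; word=0xebefb600
[8+:1] lvl=0 & 0x1 = 0x0; word=0xebefb600
[3+:5] err=13 & 0x1f = 0xd; word=0xebefb668
[0+:3] chan=-4 & 0x7 = 0x4; word=0xebefb66c
word = 0xebefb66c → big-endian bytes:
  [0]=0xeb  [1]=0xef  [2]=0xb6  [3]=0x6c

eb ef b6 6c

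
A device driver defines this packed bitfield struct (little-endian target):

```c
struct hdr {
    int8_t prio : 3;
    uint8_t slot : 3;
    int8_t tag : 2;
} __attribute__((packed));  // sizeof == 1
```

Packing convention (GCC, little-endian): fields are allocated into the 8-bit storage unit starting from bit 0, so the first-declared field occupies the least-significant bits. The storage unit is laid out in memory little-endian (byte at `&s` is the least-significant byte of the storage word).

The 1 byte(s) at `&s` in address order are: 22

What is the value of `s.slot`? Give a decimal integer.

[0]=0x22 (little-endian) → word 0x22
prio:3 @ bit 0 → (0x22>>0)&0x7 = 0x2
slot:3 @ bit 3 → (0x22>>3)&0x7 = 0x4  ←
tag:2 @ bit 6 → (0x22>>6)&0x3 = 0x0

4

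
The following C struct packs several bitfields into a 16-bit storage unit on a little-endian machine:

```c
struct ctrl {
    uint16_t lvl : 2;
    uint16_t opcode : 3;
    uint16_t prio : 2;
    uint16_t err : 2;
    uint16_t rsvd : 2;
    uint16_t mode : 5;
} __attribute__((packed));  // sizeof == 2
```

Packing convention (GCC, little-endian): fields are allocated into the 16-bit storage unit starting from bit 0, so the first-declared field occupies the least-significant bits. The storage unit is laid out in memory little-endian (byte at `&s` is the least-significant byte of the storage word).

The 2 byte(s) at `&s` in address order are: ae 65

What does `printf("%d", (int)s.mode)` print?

12

[0]=0xae [1]=0x65 (little-endian) → word 0x65ae
lvl:2 @ bit 0 → (0x65ae>>0)&0x3 = 0x2
opcode:3 @ bit 2 → (0x65ae>>2)&0x7 = 0x3
prio:2 @ bit 5 → (0x65ae>>5)&0x3 = 0x1
err:2 @ bit 7 → (0x65ae>>7)&0x3 = 0x3
rsvd:2 @ bit 9 → (0x65ae>>9)&0x3 = 0x2
mode:5 @ bit 11 → (0x65ae>>11)&0x1f = 0xc  ←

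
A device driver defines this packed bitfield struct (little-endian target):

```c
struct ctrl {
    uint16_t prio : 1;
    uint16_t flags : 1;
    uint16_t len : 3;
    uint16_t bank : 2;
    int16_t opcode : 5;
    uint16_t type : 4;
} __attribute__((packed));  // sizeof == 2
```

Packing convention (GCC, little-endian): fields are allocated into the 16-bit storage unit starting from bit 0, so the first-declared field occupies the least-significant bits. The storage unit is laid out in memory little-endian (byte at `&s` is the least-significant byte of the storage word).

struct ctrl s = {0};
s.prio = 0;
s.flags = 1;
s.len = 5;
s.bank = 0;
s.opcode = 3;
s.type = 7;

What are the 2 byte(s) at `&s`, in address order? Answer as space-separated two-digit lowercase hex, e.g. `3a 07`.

96 71

prio:1 = 0 → 0x0 << 0 → word 0x0000
flags:1 = 1 → 0x1 << 1 → word 0x0002
len:3 = 5 → 0x5 << 2 → word 0x0016
bank:2 = 0 → 0x0 << 5 → word 0x0016
opcode:5 = 3 → 0x3 << 7 → word 0x0196
type:4 = 7 → 0x7 << 12 → word 0x7196
word = 0x7196 → little-endian bytes:
  [0]=0x96  [1]=0x71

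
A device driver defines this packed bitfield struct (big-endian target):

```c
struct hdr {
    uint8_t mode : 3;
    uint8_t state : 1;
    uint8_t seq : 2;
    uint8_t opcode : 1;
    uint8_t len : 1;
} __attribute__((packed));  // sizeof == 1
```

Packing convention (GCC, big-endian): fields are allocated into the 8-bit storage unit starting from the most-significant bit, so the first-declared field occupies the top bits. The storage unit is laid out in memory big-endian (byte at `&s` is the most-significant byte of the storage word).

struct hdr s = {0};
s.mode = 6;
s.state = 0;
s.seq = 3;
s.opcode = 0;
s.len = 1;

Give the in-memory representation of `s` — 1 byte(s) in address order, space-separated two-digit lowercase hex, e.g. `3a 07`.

mode:3 = 6 → 0x6 << 5 → word 0xc0
state:1 = 0 → 0x0 << 4 → word 0xc0
seq:2 = 3 → 0x3 << 2 → word 0xcc
opcode:1 = 0 → 0x0 << 1 → word 0xcc
len:1 = 1 → 0x1 << 0 → word 0xcd
word = 0xcd → big-endian bytes:
  [0]=0xcd

cd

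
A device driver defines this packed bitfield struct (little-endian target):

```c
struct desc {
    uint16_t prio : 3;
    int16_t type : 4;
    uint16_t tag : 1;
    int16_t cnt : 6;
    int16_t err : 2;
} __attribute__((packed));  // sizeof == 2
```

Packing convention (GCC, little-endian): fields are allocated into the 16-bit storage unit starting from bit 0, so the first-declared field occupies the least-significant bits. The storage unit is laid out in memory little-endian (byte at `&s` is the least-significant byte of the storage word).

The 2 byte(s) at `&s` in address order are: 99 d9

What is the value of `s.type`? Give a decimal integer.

[0]=0x99 [1]=0xd9 (little-endian) → word 0xd999
prio:3 @ bit 0 → (0xd999>>0)&0x7 = 0x1
type:4 @ bit 3 → (0xd999>>3)&0xf = 0x3  ←
tag:1 @ bit 7 → (0xd999>>7)&0x1 = 0x1
cnt:6 @ bit 8 → (0xd999>>8)&0x3f = 0x19
err:2 @ bit 14 → (0xd999>>14)&0x3 = 0x3
type signed 4b, MSB=0: value = 3

3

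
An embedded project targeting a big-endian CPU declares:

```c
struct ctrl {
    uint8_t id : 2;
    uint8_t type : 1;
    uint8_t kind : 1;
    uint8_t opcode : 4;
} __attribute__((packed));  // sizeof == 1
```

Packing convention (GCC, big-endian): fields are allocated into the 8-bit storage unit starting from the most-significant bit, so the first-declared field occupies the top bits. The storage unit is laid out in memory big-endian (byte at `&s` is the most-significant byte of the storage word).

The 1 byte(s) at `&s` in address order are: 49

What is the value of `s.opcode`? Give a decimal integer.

[0]=0x49 (big-endian) → word 0x49
id [6+:2] = (word>>6) & 0x3 = 1
type [5+:1] = (word>>5) & 0x1 = 0
kind [4+:1] = (word>>4) & 0x1 = 0
opcode [0+:4] = (word>>0) & 0xf = 9  ←

9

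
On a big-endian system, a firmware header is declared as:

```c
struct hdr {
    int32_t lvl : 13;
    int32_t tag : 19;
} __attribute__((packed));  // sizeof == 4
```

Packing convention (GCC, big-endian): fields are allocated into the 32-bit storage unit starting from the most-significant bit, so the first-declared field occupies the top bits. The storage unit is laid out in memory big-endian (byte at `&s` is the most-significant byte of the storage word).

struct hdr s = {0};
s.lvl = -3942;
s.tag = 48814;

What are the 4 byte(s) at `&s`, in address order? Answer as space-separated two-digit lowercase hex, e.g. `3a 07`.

[19+:13] lvl=-3942 & 0x1fff = 0x109a; word=0x84d00000
[0+:19] tag=48814 & 0x7ffff = 0xbeae; word=0x84d0beae
word = 0x84d0beae → big-endian bytes:
  [0]=0x84  [1]=0xd0  [2]=0xbe  [3]=0xae

84 d0 be ae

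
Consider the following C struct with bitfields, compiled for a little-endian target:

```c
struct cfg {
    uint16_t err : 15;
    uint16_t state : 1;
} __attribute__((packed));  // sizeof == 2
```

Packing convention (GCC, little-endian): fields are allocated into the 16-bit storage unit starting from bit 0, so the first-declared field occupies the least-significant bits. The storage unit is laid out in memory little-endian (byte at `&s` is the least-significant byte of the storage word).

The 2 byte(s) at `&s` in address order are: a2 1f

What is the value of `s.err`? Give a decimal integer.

8098

[0]=0xa2 [1]=0x1f (little-endian) → word 0x1fa2
err:15 @ bit 0 → (0x1fa2>>0)&0x7fff = 0x1fa2  ←
state:1 @ bit 15 → (0x1fa2>>15)&0x1 = 0x0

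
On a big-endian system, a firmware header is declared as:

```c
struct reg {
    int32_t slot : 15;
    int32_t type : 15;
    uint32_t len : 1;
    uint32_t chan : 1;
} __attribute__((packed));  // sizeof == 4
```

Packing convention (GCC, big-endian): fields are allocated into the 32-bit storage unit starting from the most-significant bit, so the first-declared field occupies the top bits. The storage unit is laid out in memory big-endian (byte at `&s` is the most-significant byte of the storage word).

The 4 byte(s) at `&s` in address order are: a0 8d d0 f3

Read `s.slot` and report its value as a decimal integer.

[0]=0xa0 [1]=0x8d [2]=0xd0 [3]=0xf3 (big-endian) → word 0xa08dd0f3
slot [17+:15] = (word>>17) & 0x7fff = 20550  ←
type [2+:15] = (word>>2) & 0x7fff = 29756
len [1+:1] = (word>>1) & 0x1 = 1
chan [0+:1] = (word>>0) & 0x1 = 1
slot signed 15b, MSB=1: 20550 - 32768 = -12218

-12218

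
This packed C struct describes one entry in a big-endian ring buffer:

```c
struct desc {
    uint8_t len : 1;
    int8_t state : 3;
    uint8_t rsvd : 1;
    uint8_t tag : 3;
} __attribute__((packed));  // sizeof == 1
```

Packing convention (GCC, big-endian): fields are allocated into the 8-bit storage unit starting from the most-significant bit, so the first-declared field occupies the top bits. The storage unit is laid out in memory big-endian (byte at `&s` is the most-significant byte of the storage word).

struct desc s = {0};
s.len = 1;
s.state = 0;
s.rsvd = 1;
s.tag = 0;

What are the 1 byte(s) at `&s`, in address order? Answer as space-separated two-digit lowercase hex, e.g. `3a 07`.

[7+:1] len=1 & 0x1 = 0x1; word=0x80
[4+:3] state=0 & 0x7 = 0x0; word=0x80
[3+:1] rsvd=1 & 0x1 = 0x1; word=0x88
[0+:3] tag=0 & 0x7 = 0x0; word=0x88
word = 0x88 → big-endian bytes:
  [0]=0x88

88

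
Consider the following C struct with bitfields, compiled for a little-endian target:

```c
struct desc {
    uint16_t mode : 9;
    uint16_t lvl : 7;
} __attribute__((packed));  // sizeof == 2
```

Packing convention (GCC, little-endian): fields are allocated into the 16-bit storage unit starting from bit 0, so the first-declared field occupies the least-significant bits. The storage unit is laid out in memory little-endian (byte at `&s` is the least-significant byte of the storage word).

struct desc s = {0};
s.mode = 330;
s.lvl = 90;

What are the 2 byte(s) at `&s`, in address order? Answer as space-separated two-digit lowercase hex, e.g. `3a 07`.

4a b5

[0+:9] mode=330 & 0x1ff = 0x14a; word=0x014a
[9+:7] lvl=90 & 0x7f = 0x5a; word=0xb54a
word = 0xb54a → little-endian bytes:
  [0]=0x4a  [1]=0xb5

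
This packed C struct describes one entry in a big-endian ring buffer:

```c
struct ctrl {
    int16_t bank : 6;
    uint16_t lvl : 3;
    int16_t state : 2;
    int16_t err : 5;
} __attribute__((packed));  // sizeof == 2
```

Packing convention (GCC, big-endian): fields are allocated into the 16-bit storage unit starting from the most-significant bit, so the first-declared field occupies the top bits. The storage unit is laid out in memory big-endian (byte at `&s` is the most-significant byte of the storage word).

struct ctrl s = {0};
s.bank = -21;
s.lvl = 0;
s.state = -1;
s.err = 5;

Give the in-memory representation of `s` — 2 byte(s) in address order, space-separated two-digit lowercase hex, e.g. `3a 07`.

ac 65

[10+:6] bank=-21 & 0x3f = 0x2b; word=0xac00
[7+:3] lvl=0 & 0x7 = 0x0; word=0xac00
[5+:2] state=-1 & 0x3 = 0x3; word=0xac60
[0+:5] err=5 & 0x1f = 0x5; word=0xac65
word = 0xac65 → big-endian bytes:
  [0]=0xac  [1]=0x65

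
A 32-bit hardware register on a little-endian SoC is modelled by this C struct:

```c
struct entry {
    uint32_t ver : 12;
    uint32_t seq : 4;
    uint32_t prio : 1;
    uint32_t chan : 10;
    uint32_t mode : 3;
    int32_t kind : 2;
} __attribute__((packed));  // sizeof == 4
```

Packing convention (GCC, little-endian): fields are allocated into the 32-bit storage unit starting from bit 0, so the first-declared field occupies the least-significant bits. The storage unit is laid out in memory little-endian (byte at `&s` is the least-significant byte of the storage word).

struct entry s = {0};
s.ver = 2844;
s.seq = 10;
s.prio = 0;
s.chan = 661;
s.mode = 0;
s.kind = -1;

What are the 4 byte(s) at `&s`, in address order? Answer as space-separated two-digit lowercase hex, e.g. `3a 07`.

1c ab 2a c5

[0+:12] ver=2844 & 0xfff = 0xb1c; word=0x00000b1c
[12+:4] seq=10 & 0xf = 0xa; word=0x0000ab1c
[16+:1] prio=0 & 0x1 = 0x0; word=0x0000ab1c
[17+:10] chan=661 & 0x3ff = 0x295; word=0x052aab1c
[27+:3] mode=0 & 0x7 = 0x0; word=0x052aab1c
[30+:2] kind=-1 & 0x3 = 0x3; word=0xc52aab1c
word = 0xc52aab1c → little-endian bytes:
  [0]=0x1c  [1]=0xab  [2]=0x2a  [3]=0xc5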